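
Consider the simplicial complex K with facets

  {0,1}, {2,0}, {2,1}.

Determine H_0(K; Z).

K has 3 vertices, 3 edges.
rank ∂_0 = 0, rank ∂_1 = 2 ⇒ b_0 = 3 − 0 − 2 = 1; all invariant factors of ∂_1 are 1 so no torsion. So H_0 ≅ Z.

H_0 = Z.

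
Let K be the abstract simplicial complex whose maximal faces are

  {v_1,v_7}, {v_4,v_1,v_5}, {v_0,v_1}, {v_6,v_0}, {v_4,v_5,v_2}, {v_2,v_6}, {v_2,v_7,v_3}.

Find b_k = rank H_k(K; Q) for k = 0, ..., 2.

b_0 = 1, b_1 = 2, b_2 = 0.

K has 8 vertices, 12 edges, 3 triangles.
rank ∂_0 = 0, rank ∂_1 = 7 ⇒ b_0 = 8 − 0 − 7 = 1; all invariant factors of ∂_1 are 1 so no torsion. So H_0 = Z.
rank ∂_1 = 7, rank ∂_2 = 3 ⇒ b_1 = 12 − 7 − 3 = 2; all invariant factors of ∂_2 are 1 so no torsion. So H_1 = Z^2.
rank ∂_2 = 3, rank ∂_3 = 0 ⇒ b_2 = 3 − 3 − 0 = 0. So H_2 = 0.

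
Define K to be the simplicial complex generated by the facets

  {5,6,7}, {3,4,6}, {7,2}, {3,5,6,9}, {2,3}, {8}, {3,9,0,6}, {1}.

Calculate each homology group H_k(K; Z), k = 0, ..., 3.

We work with the vertex ordering 0 < 1 < 2 < 3 < 4 < 5 < 6 < 7 < 8 < 9. The simplices of K, each written with vertices in increasing order, are:

  0-simplices (10): [0], [1], [2], [3], [4], [5], [6], [7], [8], [9]
  1-simplices (15): [0,3], [0,6], [0,9], [2,3], [2,7], [3,4], [3,5], [3,6], [3,9], [4,6], [5,6], [5,7], [5,9], [6,7], [6,9]
  2-simplices (9): [0,3,6], [0,3,9], [0,6,9], [3,4,6], [3,5,6], [3,5,9], [3,6,9], [5,6,7], [5,6,9]
  3-simplices (2): [0,3,6,9], [3,5,6,9]

so the chain groups are C_0 ≅ Z^10, C_1 ≅ Z^15, C_2 ≅ Z^9, C_3 ≅ Z^2.

The boundary map ∂_1: C_1 → C_0 maps an edge to its endpoints' difference, ∂[p,q] = q − p. For instance
  ∂[3,9] = [9] − [3].
This gives a 10×15 integer matrix of rank 7; reducing to Smith normal form yields diagonal entries (1,1,1,1,1,1,1).

Boundary ∂_2: C_2 → C_1 maps a triangle to the signed sum of its edges. For instance
  ∂[0,6,9] = [6,9] − [0,9] + [0,6],
  ∂[3,5,6] = [5,6] − [3,6] + [3,5].
The resulting 15×9 matrix has rank 7, and its Smith normal form has invariant factors (1,1,1,1,1,1,1).

∂_3: C_3 → C_2 sends each 3-simplex σ to the alternating sum Σ_i (−1)^i (σ with its i-th vertex removed). For instance
  ∂[0,3,6,9] = [3,6,9] − [0,6,9] + [0,3,9] − [0,3,6],
  ∂[3,5,6,9] = [5,6,9] − [3,6,9] + [3,5,9] − [3,5,6].
The 9×2 boundary matrix has rank 2 and Smith normal form diag(1,1).

Now H_k = ker ∂_k / im ∂_{k+1}, so:

  H_0: rank C_0 − rank ∂_1 = 10 − 7 = 3, and the invariant factors of ∂_1 are all 1, so H_0 ≅ Z^3.
  H_1: rank ker ∂_1 − rank ∂_2 = (15 − 7) − 7 = 1, and the invariant factors of ∂_2 are all 1, so H_1 ≅ Z.
  H_2: rank ker ∂_2 − rank ∂_3 = (9 − 7) − 2 = 0, and the invariant factors of ∂_3 are all 1, so H_2 ≅ 0.
  H_3: rank ker ∂_3 − rank ∂_4 = (2 − 2) − 0 = 0, and there is no ∂_4, so H_3 ≅ 0.

As a check, the Euler characteristic is 10 − 15 + 9 − 2 = 2, which agrees with 3 − 1 + 0 − 0 = 2.

H_0 ≅ Z^3,  H_1 ≅ Z,  H_2 = 0,  H_3 = 0.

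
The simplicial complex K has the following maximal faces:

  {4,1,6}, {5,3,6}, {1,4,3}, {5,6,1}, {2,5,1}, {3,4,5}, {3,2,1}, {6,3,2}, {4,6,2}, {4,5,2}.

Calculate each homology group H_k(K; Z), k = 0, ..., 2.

H_0 ≅ Z,  H_1 ≅ Z/2Z,  H_2 = 0.

Fix the vertex order 1 < 2 < 3 < 4 < 5 < 6 and write every simplex with vertices in increasing order. Then dim K = 2 and the simplices of K are:

  0-simplices (6): [1], [2], [3], [4], [5], [6]
  1-simplices (15): [1,2], [1,3], [1,4], [1,5], [1,6], [2,3], [2,4], [2,5], [2,6], [3,4], [3,5], [3,6], [4,5], [4,6], [5,6]
  2-simplices (10): [1,2,3], [1,2,5], [1,3,4], [1,4,6], [1,5,6], [2,3,6], [2,4,5], [2,4,6], [3,4,5], [3,5,6]

giving chain groups C_0 ≅ Z^6, C_1 ≅ Z^15, C_2 ≅ Z^10.

Boundary ∂_1: C_1 → C_0 maps an edge to its endpoints' difference, ∂[p,q] = q − p. For instance
  ∂[4,5] = [5] − [4].
This gives a 6×15 integer matrix of rank 5; reducing to Smith normal form yields diagonal entries (1,1,1,1,1).

∂_2: C_2 → C_1 maps a triangle to the signed sum of its edges. For instance
  ∂[1,3,4] = [3,4] − [1,4] + [1,3],
  ∂[2,4,6] = [4,6] − [2,6] + [2,4].
The resulting 15×10 matrix has rank 10, and its Smith normal form has invariant factors (1,1,1,1,1,1,1,1,1,2).

Now H_k = ker ∂_k / im ∂_{k+1}, so:

  H_0: rank C_0 − rank ∂_1 = 6 − 5 = 1, and the invariant factors of ∂_1 are all 1, so H_0 = Z.
  H_1: rank ker ∂_1 − rank ∂_2 = (15 − 5) − 10 = 0, and ∂_2 has invariant factor 2 > 1, so H_1 = Z/2Z.
  H_2: rank ker ∂_2 − rank ∂_3 = (10 − 10) − 0 = 0, and there is no ∂_3, so H_2 = 0.

(K is a triangulation of the real projective plane RP^2.)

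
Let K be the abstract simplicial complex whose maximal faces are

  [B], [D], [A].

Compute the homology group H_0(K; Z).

We work with the vertex ordering A < B < D. The simplices of K, each written with vertices in increasing order, are:

  0-simplices (3): A, B, D

giving chain groups C_0 ≅ Z^3.

From H_k ≅ ker(∂_k) / im(∂_{k+1}) we obtain:

  H_0: rank C_0 − rank ∂_1 = 3 − 0 = 3, and there is no ∂_1, so H_0 ≅ Z^3.

(K is a triangulation of a set of 3 points.)

H_0 ≅ Z^3.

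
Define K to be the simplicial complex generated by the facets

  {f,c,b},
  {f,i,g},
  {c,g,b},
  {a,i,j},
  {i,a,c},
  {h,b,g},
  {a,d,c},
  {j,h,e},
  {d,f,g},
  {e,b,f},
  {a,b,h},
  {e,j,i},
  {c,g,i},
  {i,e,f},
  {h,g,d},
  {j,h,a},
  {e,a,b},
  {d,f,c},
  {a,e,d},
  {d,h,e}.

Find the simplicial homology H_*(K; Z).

H_0 ≅ Z,  H_1 ≅ Z ⊕ Z/2Z,  H_2 = 0.

Take the total order a < b < c < d < e < f < g < h < i < j on the vertex set. Then K (dimension 2) consists of the simplices:

  0-simplices (10): a, b, c, d, e, f, g, h, i, j
  1-simplices (30): ab, ac, ad, ae, ah, ai, aj, bc, be, bf, bg, bh, cd, cf, cg, ci, de, df, dg, dh, ef, eh, ei, ej, fg, fi, gh, gi, hj, ij
  2-simplices (20): abe, abh, acd, aci, ade, ahj, aij, bcf, bcg, bef, bgh, cdf, cgi, deh, dfg, dgh, efi, ehj, eij, fgi

so the chain groups are C_0 ≅ Z^10, C_1 ≅ Z^30, C_2 ≅ Z^20.

Boundary ∂_1: C_1 → C_0 maps an edge to its endpoints' difference, ∂[p,q] = q − p.
The 10×30 boundary matrix has rank 9 and Smith normal form diag(1,1,1,1,1,1,1,1,1).

∂_2: C_2 → C_1 maps a triangle to the signed sum of its edges. For instance
  ∂fgi = gi − fi + fg,
  ∂eij = ij − ej + ei.
As a 30×20 matrix over Z this has rank 20, with invariant factors (1,1,1,1,1,1,1,1,1,1,1,1,1,1,1,1,1,1,1,2).

From H_k ≅ ker(∂_k) / im(∂_{k+1}) we obtain:

  H_0: rank C_0 − rank ∂_1 = 10 − 9 = 1, and the invariant factors of ∂_1 are all 1, so H_0 ≅ Z.
  H_1: rank ker ∂_1 − rank ∂_2 = (30 − 9) − 20 = 1, and ∂_2 has invariant factor 2 > 1, so H_1 ≅ Z ⊕ Z/2Z.
  H_2: rank ker ∂_2 − rank ∂_3 = (20 − 20) − 0 = 0, and there is no ∂_3, so H_2 ≅ 0.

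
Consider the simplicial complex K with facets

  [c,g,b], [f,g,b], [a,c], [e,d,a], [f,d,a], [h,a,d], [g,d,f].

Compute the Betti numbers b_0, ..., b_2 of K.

Order the vertices as a < b < c < d < e < f < g < h. Listing each simplex with vertices in this order, K has dimension 2 with simplices:

  0-simplices (8): a, b, c, d, e, f, g, h
  1-simplices (14): ac, ad, ae, af, ah, bc, bf, bg, cg, de, df, dg, dh, fg
  2-simplices (6): ade, adf, adh, bcg, bfg, dfg

so the chain groups are C_0 ≅ Z^8, C_1 ≅ Z^14, C_2 ≅ Z^6.

∂_1: C_1 → C_0 sends each edge [p,q] (with p < q) to q − p. For instance
  ∂cg = g − c.
As a 8×14 matrix over Z this has rank 7, with invariant factors (1,1,1,1,1,1,1).

∂_2: C_2 → C_1 maps a triangle to the signed sum of its edges. For instance
  ∂dfg = fg − dg + df,
  ∂adh = dh − ah + ad.
As a 14×6 matrix over Z this has rank 6, with invariant factors (1,1,1,1,1,1).

From H_k ≅ ker(∂_k) / im(∂_{k+1}) we obtain:

  H_0: rank C_0 − rank ∂_1 = 8 − 7 = 1, and the invariant factors of ∂_1 are all 1, so H_0 = Z.
  H_1: rank ker ∂_1 − rank ∂_2 = (14 − 7) − 6 = 1, and the invariant factors of ∂_2 are all 1, so H_1 = Z.
  H_2: rank ker ∂_2 − rank ∂_3 = (6 − 6) − 0 = 0, and there is no ∂_3, so H_2 = 0.

Hence the Betti numbers are b_0 = 1, b_1 = 1, b_2 = 0.

b_0 = 1, b_1 = 1, b_2 = 0.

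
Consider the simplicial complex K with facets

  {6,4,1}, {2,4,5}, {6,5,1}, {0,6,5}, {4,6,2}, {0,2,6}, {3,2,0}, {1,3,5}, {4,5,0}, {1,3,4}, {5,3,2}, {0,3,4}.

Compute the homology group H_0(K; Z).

H_0 = Z.

K has 7 vertices, 18 edges, 12 triangles.
rank ∂_0 = 0, rank ∂_1 = 6 ⇒ b_0 = 7 − 0 − 6 = 1; all invariant factors of ∂_1 are 1 so no torsion. So H_0 = Z.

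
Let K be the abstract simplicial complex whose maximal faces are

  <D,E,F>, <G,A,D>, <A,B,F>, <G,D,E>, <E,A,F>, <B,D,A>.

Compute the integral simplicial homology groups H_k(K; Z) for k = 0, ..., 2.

H_0 = Z,  H_1 = Z,  H_2 = 0.

Fix the vertex order A < B < D < E < F < G and write every simplex with vertices in increasing order. Then dim K = 2 and the simplices of K are:

  0-simplices (6): A, B, D, E, F, G
  1-simplices (12): AB, AD, AE, AF, AG, BD, BF, DE, DF, DG, EF, EG
  2-simplices (6): ABD, ABF, ADG, AEF, DEF, DEG

Hence C_0 ≅ Z^6, C_1 ≅ Z^12, C_2 ≅ Z^6.

The boundary map ∂_1: C_1 → C_0 sends each edge [p,q] (with p < q) to q − p.
The resulting 6×12 matrix has rank 5, and its Smith normal form has invariant factors (1,1,1,1,1).

∂_2: C_2 → C_1 acts by ∂[p,q,r] = [q,r] − [p,r] + [p,q]. For instance
  ∂AEF = EF − AF + AE,
  ∂DEF = EF − DF + DE.
The resulting 12×6 matrix has rank 6, and its Smith normal form has invariant factors (1,1,1,1,1,1).

Computing H_k = (kernel of ∂_k) / (image of ∂_{k+1}):

  H_0: rank C_0 − rank ∂_1 = 6 − 5 = 1, and the invariant factors of ∂_1 are all 1, so H_0 ≅ Z.
  H_1: rank ker ∂_1 − rank ∂_2 = (12 − 5) − 6 = 1, and the invariant factors of ∂_2 are all 1, so H_1 ≅ Z.
  H_2: rank ker ∂_2 − rank ∂_3 = (6 − 6) − 0 = 0, and there is no ∂_3, so H_2 ≅ 0.

(K is a triangulation of the cylinder S^1 x I.)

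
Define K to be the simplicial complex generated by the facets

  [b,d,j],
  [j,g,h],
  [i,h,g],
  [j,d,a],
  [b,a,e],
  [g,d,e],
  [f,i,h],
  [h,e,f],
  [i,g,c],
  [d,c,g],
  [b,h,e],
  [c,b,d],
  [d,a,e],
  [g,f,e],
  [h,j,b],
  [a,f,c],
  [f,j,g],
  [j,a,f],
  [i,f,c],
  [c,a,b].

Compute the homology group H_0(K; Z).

H_0 = Z.

We work with the vertex ordering a < b < c < d < e < f < g < h < i < j. The simplices of K, each written with vertices in increasing order, are:

  0-simplices (10): a, b, c, d, e, f, g, h, i, j
  1-simplices (30): ab, ac, ad, ae, af, aj, bc, bd, be, bh, bj, cd, cf, cg, ci, de, dg, dj, ef, eg, eh, fg, fh, fi, fj, gh, gi, gj, hi, hj
  2-simplices (20): abc, abe, acf, ade, adj, afj, bcd, bdj, beh, bhj, cdg, cfi, cgi, deg, efg, efh, fgj, fhi, ghi, ghj

giving chain groups C_0 ≅ Z^10, C_1 ≅ Z^30, C_2 ≅ Z^20.

∂_1: C_1 → C_0 sends each edge [p,q] (with p < q) to q − p.
The resulting 10×30 matrix has rank 9, and its Smith normal form has invariant factors (1,1,1,1,1,1,1,1,1).

∂_2: C_2 → C_1 sends each 2-simplex [p,q,r] to [q,r] − [p,r] + [p,q]. For instance
  ∂fgj = gj − fj + fg,
  ∂cfi = fi − ci + cf.
The 30×20 boundary matrix has rank 20 and Smith normal form diag(1,1,1,1,1,1,1,1,1,1,1,1,1,1,1,1,1,1,1,2).

Now H_k = ker ∂_k / im ∂_{k+1}, so:

  H_0: rank C_0 − rank ∂_1 = 10 − 9 = 1, and the invariant factors of ∂_1 are all 1, so H_0 ≅ Z.

(K is a triangulation of the Klein bottle.)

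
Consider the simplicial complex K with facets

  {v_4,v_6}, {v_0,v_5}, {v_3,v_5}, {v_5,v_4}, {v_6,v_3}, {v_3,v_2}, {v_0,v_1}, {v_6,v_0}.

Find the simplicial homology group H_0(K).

Take the total order v_0 < v_1 < v_2 < v_3 < v_4 < v_5 < v_6 on the vertex set. Then K (dimension 1) consists of the simplices:

  0-simplices (7): [v_0], [v_1], [v_2], [v_3], [v_4], [v_5], [v_6]
  1-simplices (8): [v_0,v_1], [v_0,v_5], [v_0,v_6], [v_2,v_3], [v_3,v_5], [v_3,v_6], [v_4,v_5], [v_4,v_6]

so the chain groups are C_0 ≅ Z^7, C_1 ≅ Z^8.

Boundary ∂_1: C_1 → C_0 is given by ∂[p,q] = [q] − [p]. For instance
  ∂[v_2,v_3] = [v_3] − [v_2].
The resulting 7×8 matrix has rank 6, and its Smith normal form has invariant factors (1,1,1,1,1,1).

From H_k ≅ ker(∂_k) / im(∂_{k+1}) we obtain:

  H_0: rank C_0 − rank ∂_1 = 7 − 6 = 1, and the invariant factors of ∂_1 are all 1, so H_0 ≅ Z.

H_0 = Z.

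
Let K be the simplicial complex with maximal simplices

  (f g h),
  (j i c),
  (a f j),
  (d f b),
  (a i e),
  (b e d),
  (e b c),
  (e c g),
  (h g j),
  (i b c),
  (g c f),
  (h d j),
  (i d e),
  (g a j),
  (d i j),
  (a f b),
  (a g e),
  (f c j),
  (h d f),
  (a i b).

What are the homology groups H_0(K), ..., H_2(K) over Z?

Fix the vertex order a < b < c < d < e < f < g < h < i < j and write every simplex with vertices in increasing order. Then dim K = 2 and the simplices of K are:

  0-simplices (10): a, b, c, d, e, f, g, h, i, j
  1-simplices (30): ab, ae, af, ag, ai, aj, bc, bd, be, bf, bi, ce, cf, cg, ci, cj, de, df, dh, di, dj, eg, ei, fg, fh, fj, gh, gj, hj, ij
  2-simplices (20): abf, abi, aeg, aei, afj, agj, bce, bci, bde, bdf, ceg, cfg, cfj, cij, dei, dfh, dhj, dij, fgh, ghj

so the chain groups are C_0 ≅ Z^10, C_1 ≅ Z^30, C_2 ≅ Z^20.

Boundary ∂_1: C_1 → C_0 maps an edge to its endpoints' difference, ∂[p,q] = q − p.
This gives a 10×30 integer matrix of rank 9; reducing to Smith normal form yields diagonal entries (1,1,1,1,1,1,1,1,1).

Boundary ∂_2: C_2 → C_1 acts by ∂[p,q,r] = [q,r] − [p,r] + [p,q]. For instance
  ∂cij = ij − cj + ci,
  ∂aei = ei − ai + ae.
This gives a 30×20 integer matrix of rank 20; reducing to Smith normal form yields diagonal entries (1,1,1,1,1,1,1,1,1,1,1,1,1,1,1,1,1,1,1,2).

Computing H_k = (kernel of ∂_k) / (image of ∂_{k+1}):

  H_0: rank C_0 − rank ∂_1 = 10 − 9 = 1, and the invariant factors of ∂_1 are all 1, so H_0 ≅ Z.
  H_1: rank ker ∂_1 − rank ∂_2 = (30 − 9) − 20 = 1, and ∂_2 has invariant factor 2 > 1, so H_1 ≅ Z × Z/2.
  H_2: rank ker ∂_2 − rank ∂_3 = (20 − 20) − 0 = 0, and there is no ∂_3, so H_2 ≅ 0.

H_0 = Z,  H_1 = Z × Z/2,  H_2 = 0.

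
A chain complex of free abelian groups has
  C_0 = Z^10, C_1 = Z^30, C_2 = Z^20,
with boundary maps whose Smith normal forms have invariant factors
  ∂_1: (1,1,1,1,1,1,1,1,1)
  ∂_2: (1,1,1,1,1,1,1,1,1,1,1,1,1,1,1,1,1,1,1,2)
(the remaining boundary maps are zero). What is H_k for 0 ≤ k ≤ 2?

H_0 = Z,  H_1 = Z ⊕ Z/2,  H_2 = 0.

H_0: b_0 = 10 − 0 − 9 = 1; torsion from ∂_1 factors > 1: none. So H_0 = Z.
H_1: b_1 = 30 − 9 − 20 = 1; torsion from ∂_2 factors > 1: [2]. So H_1 = Z ⊕ Z/2.
H_2: b_2 = 20 − 20 − 0 = 0; torsion from ∂_3 factors > 1: none. So H_2 = 0.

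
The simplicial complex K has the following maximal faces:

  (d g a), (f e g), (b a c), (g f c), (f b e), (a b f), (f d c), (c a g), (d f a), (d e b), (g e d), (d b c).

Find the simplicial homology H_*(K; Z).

K has 7 vertices, 18 edges, 12 triangles.
rank ∂_0 = 0, rank ∂_1 = 6 ⇒ b_0 = 7 − 0 − 6 = 1; all invariant factors of ∂_1 are 1 so no torsion. So H_0 = Z.
rank ∂_1 = 6, rank ∂_2 = 12 ⇒ b_1 = 18 − 6 − 12 = 0; ∂_2 has invariant factor(s) [2] giving torsion. So H_1 = Z/2.
rank ∂_2 = 12, rank ∂_3 = 0 ⇒ b_2 = 12 − 12 − 0 = 0. So H_2 = 0.

H_0 ≅ Z,  H_1 ≅ Z/2,  H_2 = 0.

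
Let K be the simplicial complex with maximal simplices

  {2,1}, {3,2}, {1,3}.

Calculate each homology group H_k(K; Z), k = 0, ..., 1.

H_0 ≅ Z,  H_1 ≅ Z.

K has 3 vertices, 3 edges.
rank ∂_0 = 0, rank ∂_1 = 2 ⇒ b_0 = 3 − 0 − 2 = 1; all invariant factors of ∂_1 are 1 so no torsion. So H_0 ≅ Z.
rank ∂_1 = 2, rank ∂_2 = 0 ⇒ b_1 = 3 − 2 − 0 = 1. So H_1 ≅ Z.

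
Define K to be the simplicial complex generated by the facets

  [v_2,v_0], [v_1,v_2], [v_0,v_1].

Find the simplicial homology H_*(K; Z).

H_0 ≅ Z,  H_1 ≅ Z.

Fix the vertex order v_0 < v_1 < v_2 and write every simplex with vertices in increasing order. Then dim K = 1 and the simplices of K are:

  0-simplices (3): [v_0], [v_1], [v_2]
  1-simplices (3): [v_0,v_1], [v_0,v_2], [v_1,v_2]

giving chain groups C_0 ≅ Z^3, C_1 ≅ Z^3.

The boundary map ∂_1: C_1 → C_0 sends each edge [p,q] (with p < q) to q − p. For instance
  ∂[v_0,v_1] = [v_1] − [v_0].
The resulting 3×3 matrix has rank 2, and its Smith normal form has invariant factors (1,1).

Reading off H_k = ker ∂_k / im ∂_{k+1}:

  H_0: rank C_0 − rank ∂_1 = 3 − 2 = 1, and the invariant factors of ∂_1 are all 1, so H_0 ≅ Z.
  H_1: rank ker ∂_1 − rank ∂_2 = (3 − 2) − 0 = 1, and there is no ∂_2, so H_1 ≅ Z.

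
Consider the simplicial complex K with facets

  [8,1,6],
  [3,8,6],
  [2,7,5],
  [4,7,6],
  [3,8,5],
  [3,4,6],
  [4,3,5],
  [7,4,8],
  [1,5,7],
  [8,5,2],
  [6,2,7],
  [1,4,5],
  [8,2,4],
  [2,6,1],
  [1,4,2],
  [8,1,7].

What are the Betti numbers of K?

b_0 = 1, b_1 = 2, b_2 = 1.

Order the vertices as 1 < 2 < 3 < 4 < 5 < 6 < 7 < 8. Listing each simplex with vertices in this order, K has dimension 2 with simplices:

  0-simplices (8): [1], [2], [3], [4], [5], [6], [7], [8]
  1-simplices (24): (24 of them)
  2-simplices (16): [1,2,4], [1,2,6], [1,4,5], [1,5,7], [1,6,8], [1,7,8], [2,4,8], [2,5,7], [2,5,8], [2,6,7], [3,4,5], [3,4,6], [3,5,8], [3,6,8], [4,6,7], [4,7,8]

so the chain groups are C_0 ≅ Z^8, C_1 ≅ Z^24, C_2 ≅ Z^16.

∂_1: C_1 → C_0 maps an edge to its endpoints' difference, ∂[p,q] = q − p.
As a 8×24 matrix over Z this has rank 7, with invariant factors (1,1,1,1,1,1,1).

The boundary map ∂_2: C_2 → C_1 maps a triangle to the signed sum of its edges. For instance
  ∂[3,4,6] = [4,6] − [3,6] + [3,4],
  ∂[1,2,6] = [2,6] − [1,6] + [1,2].
As a 24×16 matrix over Z this has rank 15, with invariant factors (1,1,1,1,1,1,1,1,1,1,1,1,1,1,1).

Now H_k = ker ∂_k / im ∂_{k+1}, so:

  H_0: rank C_0 − rank ∂_1 = 8 − 7 = 1, and the invariant factors of ∂_1 are all 1, so H_0 = Z.
  H_1: rank ker ∂_1 − rank ∂_2 = (24 − 7) − 15 = 2, and the invariant factors of ∂_2 are all 1, so H_1 = Z^2.
  H_2: rank ker ∂_2 − rank ∂_3 = (16 − 15) − 0 = 1, and there is no ∂_3, so H_2 = Z.

(K is a triangulation of the torus T^2.)

Hence the Betti numbers are b_0 = 1, b_1 = 2, b_2 = 1.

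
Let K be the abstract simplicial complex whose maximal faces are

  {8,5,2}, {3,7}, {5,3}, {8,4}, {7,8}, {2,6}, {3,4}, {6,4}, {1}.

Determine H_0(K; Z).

H_0 ≅ Z^2.

Take the total order 1 < 2 < 3 < 4 < 5 < 6 < 7 < 8 on the vertex set. Then K (dimension 2) consists of the simplices:

  0-simplices (8): [1], [2], [3], [4], [5], [6], [7], [8]
  1-simplices (10): [2,5], [2,6], [2,8], [3,4], [3,5], [3,7], [4,6], [4,8], [5,8], [7,8]
  2-simplices (1): [2,5,8]

so the chain groups are C_0 ≅ Z^8, C_1 ≅ Z^10, C_2 ≅ Z^1.

The boundary map ∂_1: C_1 → C_0 sends each edge [p,q] (with p < q) to q − p.
As a 8×10 matrix over Z this has rank 6, with invariant factors (1,1,1,1,1,1).

∂_2: C_2 → C_1 acts by ∂[p,q,r] = [q,r] − [p,r] + [p,q]. For instance
  ∂[2,5,8] = [5,8] − [2,8] + [2,5].
The resulting 10×1 matrix has rank 1, and its Smith normal form has invariant factors (1).

Now H_k = ker ∂_k / im ∂_{k+1}, so:

  H_0: rank C_0 − rank ∂_1 = 8 − 6 = 2, and the invariant factors of ∂_1 are all 1, so H_0 = Z^2.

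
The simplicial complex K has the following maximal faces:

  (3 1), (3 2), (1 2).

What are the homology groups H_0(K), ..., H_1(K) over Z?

Order the vertices as 1 < 2 < 3. Listing each simplex with vertices in this order, K has dimension 1 with simplices:

  0-simplices (3): [1], [2], [3]
  1-simplices (3): [1,2], [1,3], [2,3]

giving chain groups C_0 ≅ Z^3, C_1 ≅ Z^3.

∂_1: C_1 → C_0 maps an edge to its endpoints' difference, ∂[p,q] = q − p.
This gives a 3×3 integer matrix of rank 2; reducing to Smith normal form yields diagonal entries (1,1).

Computing H_k = (kernel of ∂_k) / (image of ∂_{k+1}):

  H_0: rank C_0 − rank ∂_1 = 3 − 2 = 1, and the invariant factors of ∂_1 are all 1, so H_0 ≅ Z.
  H_1: rank ker ∂_1 − rank ∂_2 = (3 − 2) − 0 = 1, and there is no ∂_2, so H_1 ≅ Z.

As a check, the Euler characteristic is 3 − 3 = 0, which agrees with 1 − 1 = 0.
(K is a triangulation of the circle S^1.)

H_0 = Z,  H_1 = Z.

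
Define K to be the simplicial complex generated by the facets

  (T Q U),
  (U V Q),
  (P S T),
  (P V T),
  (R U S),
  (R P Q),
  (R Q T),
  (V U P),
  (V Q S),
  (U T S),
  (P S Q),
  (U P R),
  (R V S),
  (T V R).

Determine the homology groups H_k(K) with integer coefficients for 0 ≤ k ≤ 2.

H_0 ≅ Z,  H_1 ≅ Z^2,  H_2 ≅ Z.

We work with the vertex ordering P < Q < R < S < T < U < V. The simplices of K, each written with vertices in increasing order, are:

  0-simplices (7): P, Q, R, S, T, U, V
  1-simplices (21): PQ, PR, PS, PT, PU, PV, QR, QS, QT, QU, QV, RS, RT, RU, RV, ST, SU, SV, TU, TV, UV
  2-simplices (14): PQR, PQS, PRU, PST, PTV, PUV, QRT, QSV, QTU, QUV, RSU, RSV, RTV, STU

Hence C_0 ≅ Z^7, C_1 ≅ Z^21, C_2 ≅ Z^14.

The boundary map ∂_1: C_1 → C_0 is given by ∂[p,q] = [q] − [p].
The 7×21 boundary matrix has rank 6 and Smith normal form diag(1,1,1,1,1,1).

∂_2: C_2 → C_1 acts by ∂[p,q,r] = [q,r] − [p,r] + [p,q]. For instance
  ∂QSV = SV − QV + QS,
  ∂STU = TU − SU + ST.
The resulting 21×14 matrix has rank 13, and its Smith normal form has invariant factors (1,1,1,1,1,1,1,1,1,1,1,1,1).

Reading off H_k = ker ∂_k / im ∂_{k+1}:

  H_0: rank C_0 − rank ∂_1 = 7 − 6 = 1, and the invariant factors of ∂_1 are all 1, so H_0 = Z.
  H_1: rank ker ∂_1 − rank ∂_2 = (21 − 6) − 13 = 2, and the invariant factors of ∂_2 are all 1, so H_1 = Z^2.
  H_2: rank ker ∂_2 − rank ∂_3 = (14 − 13) − 0 = 1, and there is no ∂_3, so H_2 = Z.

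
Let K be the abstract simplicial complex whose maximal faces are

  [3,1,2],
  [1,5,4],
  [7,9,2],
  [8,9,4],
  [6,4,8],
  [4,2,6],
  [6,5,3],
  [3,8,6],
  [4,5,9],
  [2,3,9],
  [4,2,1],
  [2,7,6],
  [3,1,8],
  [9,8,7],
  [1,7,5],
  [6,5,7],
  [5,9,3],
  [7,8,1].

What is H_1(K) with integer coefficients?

Order the vertices as 1 < 2 < 3 < 4 < 5 < 6 < 7 < 8 < 9. Listing each simplex with vertices in this order, K has dimension 2 with simplices:

  0-simplices (9): [1], [2], [3], [4], [5], [6], [7], [8], [9]
  1-simplices (27): (27 of them)
  2-simplices (18): [1,2,3], [1,2,4], [1,3,8], [1,4,5], [1,5,7], [1,7,8], [2,3,9], [2,4,6], [2,6,7], [2,7,9], [3,5,6], [3,5,9], [3,6,8], [4,5,9], [4,6,8], [4,8,9], [5,6,7], [7,8,9]

so the chain groups are C_0 ≅ Z^9, C_1 ≅ Z^27, C_2 ≅ Z^18.

The boundary map ∂_1: C_1 → C_0 sends each edge [p,q] (with p < q) to q − p. For instance
  ∂[4,5] = [5] − [4].
The 9×27 boundary matrix has rank 8 and Smith normal form diag(1,1,1,1,1,1,1,1).

Boundary ∂_2: C_2 → C_1 maps a triangle to the signed sum of its edges. For instance
  ∂[3,5,6] = [5,6] − [3,6] + [3,5],
  ∂[2,6,7] = [6,7] − [2,7] + [2,6].
The 27×18 boundary matrix has rank 17 and Smith normal form diag(1,1,1,1,1,1,1,1,1,1,1,1,1,1,1,1,1).

Now H_k = ker ∂_k / im ∂_{k+1}, so:

  H_1: rank ker ∂_1 − rank ∂_2 = (27 − 8) − 17 = 2, and the invariant factors of ∂_2 are all 1, so H_1 = Z^2.

H_1 ≅ Z^2.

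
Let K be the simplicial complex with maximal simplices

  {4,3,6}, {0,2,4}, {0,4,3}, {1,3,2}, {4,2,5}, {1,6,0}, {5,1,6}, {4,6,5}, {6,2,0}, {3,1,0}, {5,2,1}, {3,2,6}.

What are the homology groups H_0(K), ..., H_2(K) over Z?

H_0 ≅ Z,  H_1 ≅ Z/2,  H_2 = 0.

Order the vertices as 0 < 1 < 2 < 3 < 4 < 5 < 6. Listing each simplex with vertices in this order, K has dimension 2 with simplices:

  0-simplices (7): [0], [1], [2], [3], [4], [5], [6]
  1-simplices (18): [0,1], [0,2], [0,3], [0,4], [0,6], [1,2], [1,3], [1,5], [1,6], [2,3], [2,4], [2,5], [2,6], [3,4], [3,6], [4,5], [4,6], [5,6]
  2-simplices (12): [0,1,3], [0,1,6], [0,2,4], [0,2,6], [0,3,4], [1,2,3], [1,2,5], [1,5,6], [2,3,6], [2,4,5], [3,4,6], [4,5,6]

giving chain groups C_0 ≅ Z^7, C_1 ≅ Z^18, C_2 ≅ Z^12.

Boundary ∂_1: C_1 → C_0 sends each edge [p,q] (with p < q) to q − p.
As a 7×18 matrix over Z this has rank 6, with invariant factors (1,1,1,1,1,1).

Boundary ∂_2: C_2 → C_1 sends each 2-simplex [p,q,r] to [q,r] − [p,r] + [p,q]. For instance
  ∂[0,1,3] = [1,3] − [0,3] + [0,1],
  ∂[0,2,6] = [2,6] − [0,6] + [0,2].
The resulting 18×12 matrix has rank 12, and its Smith normal form has invariant factors (1,1,1,1,1,1,1,1,1,1,1,2).

Computing H_k = (kernel of ∂_k) / (image of ∂_{k+1}):

  H_0: rank C_0 − rank ∂_1 = 7 − 6 = 1, and the invariant factors of ∂_1 are all 1, so H_0 = Z.
  H_1: rank ker ∂_1 − rank ∂_2 = (18 − 6) − 12 = 0, and ∂_2 has invariant factor 2 > 1, so H_1 = Z/2.
  H_2: rank ker ∂_2 − rank ∂_3 = (12 − 12) − 0 = 0, and there is no ∂_3, so H_2 = 0.

As a check, the Euler characteristic is 7 − 18 + 12 = 1, which agrees with 1 − 0 + 0 = 1.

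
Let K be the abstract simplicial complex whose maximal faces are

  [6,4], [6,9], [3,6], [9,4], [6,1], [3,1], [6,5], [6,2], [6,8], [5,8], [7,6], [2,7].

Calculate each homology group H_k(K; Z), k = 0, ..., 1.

H_0 ≅ Z,  H_1 ≅ Z^4.

Order the vertices as 1 < 2 < 3 < 4 < 5 < 6 < 7 < 8 < 9. Listing each simplex with vertices in this order, K has dimension 1 with simplices:

  0-simplices (9): [1], [2], [3], [4], [5], [6], [7], [8], [9]
  1-simplices (12): [1,3], [1,6], [2,6], [2,7], [3,6], [4,6], [4,9], [5,6], [5,8], [6,7], [6,8], [6,9]

so the chain groups are C_0 ≅ Z^9, C_1 ≅ Z^12.

Boundary ∂_1: C_1 → C_0 maps an edge to its endpoints' difference, ∂[p,q] = q − p. For instance
  ∂[6,9] = [9] − [6].
The 9×12 boundary matrix has rank 8 and Smith normal form diag(1,1,1,1,1,1,1,1).

Reading off H_k = ker ∂_k / im ∂_{k+1}:

  H_0: rank C_0 − rank ∂_1 = 9 − 8 = 1, and the invariant factors of ∂_1 are all 1, so H_0 = Z.
  H_1: rank ker ∂_1 − rank ∂_2 = (12 − 8) − 0 = 4, and there is no ∂_2, so H_1 = Z^4.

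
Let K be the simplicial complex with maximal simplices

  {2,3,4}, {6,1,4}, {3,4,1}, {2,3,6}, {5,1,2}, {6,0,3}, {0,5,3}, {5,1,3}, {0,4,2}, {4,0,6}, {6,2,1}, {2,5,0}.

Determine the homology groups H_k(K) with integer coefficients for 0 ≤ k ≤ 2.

H_0 ≅ Z,  H_1 ≅ Z/2,  H_2 = 0.

Take the total order 0 < 1 < 2 < 3 < 4 < 5 < 6 on the vertex set. Then K (dimension 2) consists of the simplices:

  0-simplices (7): [0], [1], [2], [3], [4], [5], [6]
  1-simplices (18): [0,2], [0,3], [0,4], [0,5], [0,6], [1,2], [1,3], [1,4], [1,5], [1,6], [2,3], [2,4], [2,5], [2,6], [3,4], [3,5], [3,6], [4,6]
  2-simplices (12): [0,2,4], [0,2,5], [0,3,5], [0,3,6], [0,4,6], [1,2,5], [1,2,6], [1,3,4], [1,3,5], [1,4,6], [2,3,4], [2,3,6]

Hence C_0 ≅ Z^7, C_1 ≅ Z^18, C_2 ≅ Z^12.

The boundary map ∂_1: C_1 → C_0 sends each edge [p,q] (with p < q) to q − p. For instance
  ∂[3,6] = [6] − [3].
As a 7×18 matrix over Z this has rank 6, with invariant factors (1,1,1,1,1,1).

The boundary map ∂_2: C_2 → C_1 maps a triangle to the signed sum of its edges. For instance
  ∂[1,2,6] = [2,6] − [1,6] + [1,2],
  ∂[1,4,6] = [4,6] − [1,6] + [1,4].
This gives a 18×12 integer matrix of rank 12; reducing to Smith normal form yields diagonal entries (1,1,1,1,1,1,1,1,1,1,1,2).

Computing H_k = (kernel of ∂_k) / (image of ∂_{k+1}):

  H_0: rank C_0 − rank ∂_1 = 7 − 6 = 1, and the invariant factors of ∂_1 are all 1, so H_0 ≅ Z.
  H_1: rank ker ∂_1 − rank ∂_2 = (18 − 6) − 12 = 0, and ∂_2 has invariant factor 2 > 1, so H_1 ≅ Z/2.
  H_2: rank ker ∂_2 − rank ∂_3 = (12 − 12) − 0 = 0, and there is no ∂_3, so H_2 ≅ 0.

As a check, the Euler characteristic is 7 − 18 + 12 = 1, which agrees with 1 − 0 + 0 = 1.
(K is a triangulation of the real projective plane RP^2.)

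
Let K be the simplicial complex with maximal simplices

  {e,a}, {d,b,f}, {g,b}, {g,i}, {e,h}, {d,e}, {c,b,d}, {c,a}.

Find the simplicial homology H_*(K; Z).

H_0 = Z,  H_1 = Z,  H_2 = 0.

Fix the vertex order a < b < c < d < e < f < g < h < i and write every simplex with vertices in increasing order. Then dim K = 2 and the simplices of K are:

  0-simplices (9): a, b, c, d, e, f, g, h, i
  1-simplices (11): ac, ae, bc, bd, bf, bg, cd, de, df, eh, gi
  2-simplices (2): bcd, bdf

giving chain groups C_0 ≅ Z^9, C_1 ≅ Z^11, C_2 ≅ Z^2.

The boundary map ∂_1: C_1 → C_0 sends each edge [p,q] (with p < q) to q − p.
As a 9×11 matrix over Z this has rank 8, with invariant factors (1,1,1,1,1,1,1,1).

Boundary ∂_2: C_2 → C_1 maps a triangle to the signed sum of its edges. For instance
  ∂bcd = cd − bd + bc,
  ∂bdf = df − bf + bd.
This gives a 11×2 integer matrix of rank 2; reducing to Smith normal form yields diagonal entries (1,1).

From H_k ≅ ker(∂_k) / im(∂_{k+1}) we obtain:

  H_0: rank C_0 − rank ∂_1 = 9 − 8 = 1, and the invariant factors of ∂_1 are all 1, so H_0 ≅ Z.
  H_1: rank ker ∂_1 − rank ∂_2 = (11 − 8) − 2 = 1, and the invariant factors of ∂_2 are all 1, so H_1 ≅ Z.
  H_2: rank ker ∂_2 − rank ∂_3 = (2 − 2) − 0 = 0, and there is no ∂_3, so H_2 ≅ 0.

As a check, the Euler characteristic is 9 − 11 + 2 = 0, which agrees with 1 − 1 + 0 = 0.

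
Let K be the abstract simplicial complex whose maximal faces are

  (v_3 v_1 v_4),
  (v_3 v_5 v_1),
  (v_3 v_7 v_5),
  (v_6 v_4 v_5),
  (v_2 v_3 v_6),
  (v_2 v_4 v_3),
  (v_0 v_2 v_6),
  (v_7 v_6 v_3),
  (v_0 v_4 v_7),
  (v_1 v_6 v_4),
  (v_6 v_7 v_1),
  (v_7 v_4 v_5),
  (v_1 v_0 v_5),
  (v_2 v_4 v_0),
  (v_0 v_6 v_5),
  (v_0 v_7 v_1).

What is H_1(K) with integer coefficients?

H_1 ≅ Z^2.

Fix the vertex order v_0 < v_1 < v_2 < v_3 < v_4 < v_5 < v_6 < v_7 and write every simplex with vertices in increasing order. Then dim K = 2 and the simplices of K are:

  0-simplices (8): [v_0], [v_1], [v_2], [v_3], [v_4], [v_5], [v_6], [v_7]
  1-simplices (24): (24 of them)
  2-simplices (16): (16 of them)

giving chain groups C_0 ≅ Z^8, C_1 ≅ Z^24, C_2 ≅ Z^16.

The boundary map ∂_1: C_1 → C_0 is given by ∂[p,q] = [q] − [p].
As a 8×24 matrix over Z this has rank 7, with invariant factors (1,1,1,1,1,1,1).

The boundary map ∂_2: C_2 → C_1 sends each 2-simplex [p,q,r] to [q,r] − [p,r] + [p,q]. For instance
  ∂[v_1,v_3,v_4] = [v_3,v_4] − [v_1,v_4] + [v_1,v_3],
  ∂[v_0,v_2,v_6] = [v_2,v_6] − [v_0,v_6] + [v_0,v_2].
This gives a 24×16 integer matrix of rank 15; reducing to Smith normal form yields diagonal entries (1,1,1,1,1,1,1,1,1,1,1,1,1,1,1).

From H_k ≅ ker(∂_k) / im(∂_{k+1}) we obtain:

  H_1: rank ker ∂_1 − rank ∂_2 = (24 − 7) − 15 = 2, and the invariant factors of ∂_2 are all 1, so H_1 ≅ Z^2.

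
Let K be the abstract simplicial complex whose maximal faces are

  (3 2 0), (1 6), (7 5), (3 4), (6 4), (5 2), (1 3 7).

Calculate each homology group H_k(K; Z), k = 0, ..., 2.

H_0 = Z,  H_1 = Z^2,  H_2 = 0.

Order the vertices as 0 < 1 < 2 < 3 < 4 < 5 < 6 < 7. Listing each simplex with vertices in this order, K has dimension 2 with simplices:

  0-simplices (8): [0], [1], [2], [3], [4], [5], [6], [7]
  1-simplices (11): [0,2], [0,3], [1,3], [1,6], [1,7], [2,3], [2,5], [3,4], [3,7], [4,6], [5,7]
  2-simplices (2): [0,2,3], [1,3,7]

so the chain groups are C_0 ≅ Z^8, C_1 ≅ Z^11, C_2 ≅ Z^2.

Boundary ∂_1: C_1 → C_0 maps an edge to its endpoints' difference, ∂[p,q] = q − p.
This gives a 8×11 integer matrix of rank 7; reducing to Smith normal form yields diagonal entries (1,1,1,1,1,1,1).

The boundary map ∂_2: C_2 → C_1 sends each 2-simplex [p,q,r] to [q,r] − [p,r] + [p,q]. For instance
  ∂[1,3,7] = [3,7] − [1,7] + [1,3],
  ∂[0,2,3] = [2,3] − [0,3] + [0,2].
This gives a 11×2 integer matrix of rank 2; reducing to Smith normal form yields diagonal entries (1,1).

Reading off H_k = ker ∂_k / im ∂_{k+1}:

  H_0: rank C_0 − rank ∂_1 = 8 − 7 = 1, and the invariant factors of ∂_1 are all 1, so H_0 = Z.
  H_1: rank ker ∂_1 − rank ∂_2 = (11 − 7) − 2 = 2, and the invariant factors of ∂_2 are all 1, so H_1 = Z^2.
  H_2: rank ker ∂_2 − rank ∂_3 = (2 − 2) − 0 = 0, and there is no ∂_3, so H_2 = 0.

As a check, the Euler characteristic is 8 − 11 + 2 = -1, which agrees with 1 − 2 + 0 = -1.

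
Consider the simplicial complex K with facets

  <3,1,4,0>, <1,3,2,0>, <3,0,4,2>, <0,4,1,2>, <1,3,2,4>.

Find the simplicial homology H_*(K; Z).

H_0 ≅ Z,  H_1 = 0,  H_2 = 0,  H_3 ≅ Z.

We work with the vertex ordering 0 < 1 < 2 < 3 < 4. The simplices of K, each written with vertices in increasing order, are:

  0-simplices (5): [0], [1], [2], [3], [4]
  1-simplices (10): [0,1], [0,2], [0,3], [0,4], [1,2], [1,3], [1,4], [2,3], [2,4], [3,4]
  2-simplices (10): [0,1,2], [0,1,3], [0,1,4], [0,2,3], [0,2,4], [0,3,4], [1,2,3], [1,2,4], [1,3,4], [2,3,4]
  3-simplices (5): [0,1,2,3], [0,1,2,4], [0,1,3,4], [0,2,3,4], [1,2,3,4]

giving chain groups C_0 ≅ Z^5, C_1 ≅ Z^10, C_2 ≅ Z^10, C_3 ≅ Z^5.

∂_1: C_1 → C_0 maps an edge to its endpoints' difference, ∂[p,q] = q − p. For instance
  ∂[1,4] = [4] − [1].
The 5×10 boundary matrix has rank 4 and Smith normal form diag(1,1,1,1).

∂_2: C_2 → C_1 maps a triangle to the signed sum of its edges. For instance
  ∂[1,3,4] = [3,4] − [1,4] + [1,3],
  ∂[2,3,4] = [3,4] − [2,4] + [2,3].
As a 10×10 matrix over Z this has rank 6, with invariant factors (1,1,1,1,1,1).

The boundary map ∂_3: C_3 → C_2 sends each 3-simplex σ to the alternating sum Σ_i (−1)^i (σ with its i-th vertex removed). For instance
  ∂[0,1,2,4] = [1,2,4] − [0,2,4] + [0,1,4] − [0,1,2],
  ∂[0,1,2,3] = [1,2,3] − [0,2,3] + [0,1,3] − [0,1,2].
As a 10×5 matrix over Z this has rank 4, with invariant factors (1,1,1,1).

From H_k ≅ ker(∂_k) / im(∂_{k+1}) we obtain:

  H_0: rank C_0 − rank ∂_1 = 5 − 4 = 1, and the invariant factors of ∂_1 are all 1, so H_0 ≅ Z.
  H_1: rank ker ∂_1 − rank ∂_2 = (10 − 4) − 6 = 0, and the invariant factors of ∂_2 are all 1, so H_1 ≅ 0.
  H_2: rank ker ∂_2 − rank ∂_3 = (10 − 6) − 4 = 0, and the invariant factors of ∂_3 are all 1, so H_2 ≅ 0.
  H_3: rank ker ∂_3 − rank ∂_4 = (5 − 4) − 0 = 1, and there is no ∂_4, so H_3 ≅ Z.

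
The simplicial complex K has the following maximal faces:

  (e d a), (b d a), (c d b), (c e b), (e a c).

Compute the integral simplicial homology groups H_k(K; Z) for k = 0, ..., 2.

Take the total order a < b < c < d < e on the vertex set. Then K (dimension 2) consists of the simplices:

  0-simplices (5): a, b, c, d, e
  1-simplices (10): ab, ac, ad, ae, bc, bd, be, cd, ce, de
  2-simplices (5): abd, ace, ade, bcd, bce

Hence C_0 ≅ Z^5, C_1 ≅ Z^10, C_2 ≅ Z^5.

Boundary ∂_1: C_1 → C_0 sends each edge [p,q] (with p < q) to q − p. For instance
  ∂de = e − d.
As a 5×10 matrix over Z this has rank 4, with invariant factors (1,1,1,1).

Boundary ∂_2: C_2 → C_1 sends each 2-simplex [p,q,r] to [q,r] − [p,r] + [p,q]. For instance
  ∂abd = bd − ad + ab,
  ∂ace = ce − ae + ac.
The 10×5 boundary matrix has rank 5 and Smith normal form diag(1,1,1,1,1).

Computing H_k = (kernel of ∂_k) / (image of ∂_{k+1}):

  H_0: rank C_0 − rank ∂_1 = 5 − 4 = 1, and the invariant factors of ∂_1 are all 1, so H_0 = Z.
  H_1: rank ker ∂_1 − rank ∂_2 = (10 − 4) − 5 = 1, and the invariant factors of ∂_2 are all 1, so H_1 = Z.
  H_2: rank ker ∂_2 − rank ∂_3 = (5 − 5) − 0 = 0, and there is no ∂_3, so H_2 = 0.

(K is a triangulation of the Möbius band.)

H_0 ≅ Z,  H_1 ≅ Z,  H_2 = 0.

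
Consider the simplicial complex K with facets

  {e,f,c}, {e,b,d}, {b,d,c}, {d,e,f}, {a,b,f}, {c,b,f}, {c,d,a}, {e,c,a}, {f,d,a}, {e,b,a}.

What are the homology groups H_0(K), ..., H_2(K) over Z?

Take the total order a < b < c < d < e < f on the vertex set. Then K (dimension 2) consists of the simplices:

  0-simplices (6): a, b, c, d, e, f
  1-simplices (15): ab, ac, ad, ae, af, bc, bd, be, bf, cd, ce, cf, de, df, ef
  2-simplices (10): abe, abf, acd, ace, adf, bcd, bcf, bde, cef, def

giving chain groups C_0 ≅ Z^6, C_1 ≅ Z^15, C_2 ≅ Z^10.

∂_1: C_1 → C_0 maps an edge to its endpoints' difference, ∂[p,q] = q − p. For instance
  ∂cd = d − c.
As a 6×15 matrix over Z this has rank 5, with invariant factors (1,1,1,1,1).

The boundary map ∂_2: C_2 → C_1 acts by ∂[p,q,r] = [q,r] − [p,r] + [p,q]. For instance
  ∂cef = ef − cf + ce,
  ∂def = ef − df + de.
The resulting 15×10 matrix has rank 10, and its Smith normal form has invariant factors (1,1,1,1,1,1,1,1,1,2).

Computing H_k = (kernel of ∂_k) / (image of ∂_{k+1}):

  H_0: rank C_0 − rank ∂_1 = 6 − 5 = 1, and the invariant factors of ∂_1 are all 1, so H_0 ≅ Z.
  H_1: rank ker ∂_1 − rank ∂_2 = (15 − 5) − 10 = 0, and ∂_2 has invariant factor 2 > 1, so H_1 ≅ Z/2.
  H_2: rank ker ∂_2 − rank ∂_3 = (10 − 10) − 0 = 0, and there is no ∂_3, so H_2 ≅ 0.

As a check, the Euler characteristic is 6 − 15 + 10 = 1, which agrees with 1 − 0 + 0 = 1.
(K is a triangulation of the real projective plane RP^2.)

H_0 = Z,  H_1 = Z/2,  H_2 = 0.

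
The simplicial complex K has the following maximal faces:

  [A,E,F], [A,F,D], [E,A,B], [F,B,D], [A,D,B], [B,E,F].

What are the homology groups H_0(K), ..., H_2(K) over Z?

H_0 ≅ Z,  H_1 = 0,  H_2 ≅ Z.

Fix the vertex order A < B < D < E < F and write every simplex with vertices in increasing order. Then dim K = 2 and the simplices of K are:

  0-simplices (5): A, B, D, E, F
  1-simplices (9): AB, AD, AE, AF, BD, BE, BF, DF, EF
  2-simplices (6): ABD, ABE, ADF, AEF, BDF, BEF

Hence C_0 ≅ Z^5, C_1 ≅ Z^9, C_2 ≅ Z^6.

Boundary ∂_1: C_1 → C_0 is given by ∂[p,q] = [q] − [p].
The resulting 5×9 matrix has rank 4, and its Smith normal form has invariant factors (1,1,1,1).

∂_2: C_2 → C_1 acts by ∂[p,q,r] = [q,r] − [p,r] + [p,q]. For instance
  ∂BEF = EF − BF + BE,
  ∂AEF = EF − AF + AE.
The 9×6 boundary matrix has rank 5 and Smith normal form diag(1,1,1,1,1).

Computing H_k = (kernel of ∂_k) / (image of ∂_{k+1}):

  H_0: rank C_0 − rank ∂_1 = 5 − 4 = 1, and the invariant factors of ∂_1 are all 1, so H_0 = Z.
  H_1: rank ker ∂_1 − rank ∂_2 = (9 − 4) − 5 = 0, and the invariant factors of ∂_2 are all 1, so H_1 = 0.
  H_2: rank ker ∂_2 − rank ∂_3 = (6 − 5) − 0 = 1, and there is no ∂_3, so H_2 = Z.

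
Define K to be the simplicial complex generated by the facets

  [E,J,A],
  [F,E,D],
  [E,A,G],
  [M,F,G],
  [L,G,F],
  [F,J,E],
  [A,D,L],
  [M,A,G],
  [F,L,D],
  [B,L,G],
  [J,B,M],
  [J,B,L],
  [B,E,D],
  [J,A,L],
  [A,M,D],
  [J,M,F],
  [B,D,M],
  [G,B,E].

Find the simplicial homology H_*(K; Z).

H_0 ≅ Z,  H_1 ≅ Z^2,  H_2 ≅ Z.

We work with the vertex ordering A < B < D < E < F < G < J < L < M. The simplices of K, each written with vertices in increasing order, are:

  0-simplices (9): A, B, D, E, F, G, J, L, M
  1-simplices (27): AD, AE, AG, AJ, AL, AM, BD, BE, BG, BJ, BL, BM, DE, DF, DL, DM, EF, EG, EJ, FG, FJ, FL, FM, GL, GM, JL, JM
  2-simplices (18): ADL, ADM, AEG, AEJ, AGM, AJL, BDE, BDM, BEG, BGL, BJL, BJM, DEF, DFL, EFJ, FGL, FGM, FJM

Hence C_0 ≅ Z^9, C_1 ≅ Z^27, C_2 ≅ Z^18.

∂_1: C_1 → C_0 sends each edge [p,q] (with p < q) to q − p. For instance
  ∂EJ = J − E.
As a 9×27 matrix over Z this has rank 8, with invariant factors (1,1,1,1,1,1,1,1).

Boundary ∂_2: C_2 → C_1 acts by ∂[p,q,r] = [q,r] − [p,r] + [p,q]. For instance
  ∂BEG = EG − BG + BE,
  ∂AEG = EG − AG + AE.
This gives a 27×18 integer matrix of rank 17; reducing to Smith normal form yields diagonal entries (1,1,1,1,1,1,1,1,1,1,1,1,1,1,1,1,1).

From H_k ≅ ker(∂_k) / im(∂_{k+1}) we obtain:

  H_0: rank C_0 − rank ∂_1 = 9 − 8 = 1, and the invariant factors of ∂_1 are all 1, so H_0 = Z.
  H_1: rank ker ∂_1 − rank ∂_2 = (27 − 8) − 17 = 2, and the invariant factors of ∂_2 are all 1, so H_1 = Z^2.
  H_2: rank ker ∂_2 − rank ∂_3 = (18 − 17) − 0 = 1, and there is no ∂_3, so H_2 = Z.

As a check, the Euler characteristic is 9 − 27 + 18 = 0, which agrees with 1 − 2 + 1 = 0.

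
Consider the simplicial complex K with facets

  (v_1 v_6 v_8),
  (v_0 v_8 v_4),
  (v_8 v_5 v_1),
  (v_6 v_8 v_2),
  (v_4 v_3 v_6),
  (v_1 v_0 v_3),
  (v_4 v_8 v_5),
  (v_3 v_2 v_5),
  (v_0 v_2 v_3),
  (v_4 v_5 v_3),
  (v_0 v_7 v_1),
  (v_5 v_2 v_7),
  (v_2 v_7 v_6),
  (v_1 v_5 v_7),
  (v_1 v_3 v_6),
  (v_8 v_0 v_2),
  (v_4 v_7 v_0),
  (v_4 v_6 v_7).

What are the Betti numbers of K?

We work with the vertex ordering v_0 < v_1 < v_2 < v_3 < v_4 < v_5 < v_6 < v_7 < v_8. The simplices of K, each written with vertices in increasing order, are:

  0-simplices (9): [v_0], [v_1], [v_2], [v_3], [v_4], [v_5], [v_6], [v_7], [v_8]
  1-simplices (27): (27 of them)
  2-simplices (18): (18 of them)

giving chain groups C_0 ≅ Z^9, C_1 ≅ Z^27, C_2 ≅ Z^18.

∂_1: C_1 → C_0 is given by ∂[p,q] = [q] − [p]. For instance
  ∂[v_2,v_7] = [v_7] − [v_2].
The resulting 9×27 matrix has rank 8, and its Smith normal form has invariant factors (1,1,1,1,1,1,1,1).

∂_2: C_2 → C_1 sends each 2-simplex [p,q,r] to [q,r] − [p,r] + [p,q]. For instance
  ∂[v_0,v_4,v_7] = [v_4,v_7] − [v_0,v_7] + [v_0,v_4],
  ∂[v_4,v_5,v_8] = [v_5,v_8] − [v_4,v_8] + [v_4,v_5].
This gives a 27×18 integer matrix of rank 17; reducing to Smith normal form yields diagonal entries (1,1,1,1,1,1,1,1,1,1,1,1,1,1,1,1,1).

Now H_k = ker ∂_k / im ∂_{k+1}, so:

  H_0: rank C_0 − rank ∂_1 = 9 − 8 = 1, and the invariant factors of ∂_1 are all 1, so H_0 = Z.
  H_1: rank ker ∂_1 − rank ∂_2 = (27 − 8) − 17 = 2, and the invariant factors of ∂_2 are all 1, so H_1 = Z^2.
  H_2: rank ker ∂_2 − rank ∂_3 = (18 − 17) − 0 = 1, and there is no ∂_3, so H_2 = Z.

(K is a triangulation of the torus T^2.)

Hence the Betti numbers are b_0 = 1, b_1 = 2, b_2 = 1.

b_0 = 1, b_1 = 2, b_2 = 1.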